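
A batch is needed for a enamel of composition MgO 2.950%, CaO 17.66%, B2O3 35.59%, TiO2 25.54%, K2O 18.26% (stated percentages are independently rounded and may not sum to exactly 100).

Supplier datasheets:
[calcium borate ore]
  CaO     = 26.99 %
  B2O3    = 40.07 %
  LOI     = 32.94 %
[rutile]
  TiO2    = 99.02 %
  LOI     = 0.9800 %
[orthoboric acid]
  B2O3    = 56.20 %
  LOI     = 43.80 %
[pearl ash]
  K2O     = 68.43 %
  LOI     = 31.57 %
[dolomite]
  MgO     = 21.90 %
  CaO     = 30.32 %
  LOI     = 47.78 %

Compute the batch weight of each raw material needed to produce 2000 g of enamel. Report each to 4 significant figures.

Batch per 2000 g enamel:
  calcium borate ore: 1006 g
  rutile: 515.9 g
  orthoboric acid: 549.3 g
  pearl ash: 533.7 g
  dolomite: 269.4 g
Total batch = 2874 g; LOI loss = 874.2 g; yield = 69.58%

Rounding to four significant figures governs each mid-chain value as printed; the whole derivation maintains full float precision from first step to last; every reported number is rounded only once; all derived quantities are computed using the weight values on 2000 g of glass at exact precision (five oxide percentages, the yield, LOI, the totals, glass mass) as written in the question or the answer.
The oxide mass targets at 2000 g enamel:
  MgO: 2.950% × 2000 = 59.00 g
  CaO: 17.66% × 2000 = 353.2 g
  B2O3: 35.59% × 2000 = 711.8 g
  TiO2: 25.54% × 2000 = 510.8 g
  K2O: 18.26% × 2000 = 365.2 g
Per-oxide balance check from the weights as reported, under the basis named above (every target is met by its sum up to rounding of the answer):
  MgO: 269.4·0.2190 = 59.00 g (target 59.00 g)
  CaO: 1006·0.2699 + 269.4·0.3032 = 353.2 g (target 353.2 g)
  B2O3: 1006·0.4007 + 549.3·0.5620 = 711.8 g (target 711.8 g)
  TiO2: 515.9·0.9902 = 510.8 g (target 510.8 g)
  K2O: 533.7·0.6843 = 365.2 g (target 365.2 g)
Glass-mass closure: batch Σ − ignition loss = 2000 g (per-oxide target masses sum to 2000 g; stated basis 2000 g — gaps are rounding artifacts).
Batch total: Σ batch = 2874 g; loss to ignition Σ batch·LOI = 874.2 g; glass ÷ batch gives a yield of 69.58%.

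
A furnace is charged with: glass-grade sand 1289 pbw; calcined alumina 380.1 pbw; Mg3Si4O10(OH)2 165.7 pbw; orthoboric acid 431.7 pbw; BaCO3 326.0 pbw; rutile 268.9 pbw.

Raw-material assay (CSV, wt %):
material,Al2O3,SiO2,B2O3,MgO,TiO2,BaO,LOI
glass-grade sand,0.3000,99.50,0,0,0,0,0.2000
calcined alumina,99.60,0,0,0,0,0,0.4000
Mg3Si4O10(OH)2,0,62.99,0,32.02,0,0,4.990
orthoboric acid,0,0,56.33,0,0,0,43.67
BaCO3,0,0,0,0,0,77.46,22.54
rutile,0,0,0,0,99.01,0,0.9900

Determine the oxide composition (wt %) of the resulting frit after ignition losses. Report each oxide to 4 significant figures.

Every computation keeps full precision from start to finish. Mid-chain values are printed rounded to 4 significant digits when written out. A single rounding produces every reported result; all derived quantities, including glass mass, yield, the totals, ignition loss, the six compositions, are computed from the weighed amounts for 2584 pbw of glass at exact precision, as given in question or answer.
Delivered oxide masses:
  Al2O3: 1289·0.003000 + 380.1·0.9960 = 382.4 pbw
  SiO2: 1289·0.9950 + 165.7·0.6299 = 1387 pbw
  B2O3: 431.7·0.5633 = 243.2 pbw
  MgO: 165.7·0.3202 = 53.06 pbw
  TiO2: 268.9·0.9901 = 266.2 pbw
  BaO: 326.0·0.7746 = 252.5 pbw
LOI: 1289·0.002000 + 380.1·0.004000 + 165.7·0.04990 + 431.7·0.4367 + 326.0·0.2254 + 268.9·0.009900 = 277.0 pbw
Glass mass = batch − LOI = 2861 − 277.0 = 2584 pbw (= the summed oxide contributions)
percent share: oxide ÷ glass, ×100

Glass mass = 2584 pbw (batch 2861 − LOI 277.0).
Composition: Al2O3 14.80%, SiO2 53.67%, B2O3 9.410%, MgO 2.053%, TiO2 10.30%, BaO 9.771%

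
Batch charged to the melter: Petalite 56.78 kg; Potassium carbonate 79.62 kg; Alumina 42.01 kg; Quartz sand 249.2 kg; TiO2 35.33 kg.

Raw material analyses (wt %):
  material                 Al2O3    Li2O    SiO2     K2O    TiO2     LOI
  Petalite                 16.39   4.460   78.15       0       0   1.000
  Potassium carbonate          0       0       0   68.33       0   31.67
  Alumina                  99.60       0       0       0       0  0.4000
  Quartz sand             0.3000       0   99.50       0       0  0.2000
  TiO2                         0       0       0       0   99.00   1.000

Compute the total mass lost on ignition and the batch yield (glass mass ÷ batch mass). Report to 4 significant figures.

Working values appear, rounded to 4 significant digits, at each printed step; all internal work keeps full float precision end to end. A single rounding finalizes every reported figure — the derived quantities (LOI, the totals, net glass mass, the yield, five oxide percentages) are carried starting from the weights on 436.1 kg of glass at exact precision as quoted within problem or answer.
Per-material ignition loss:
  Petalite: 56.78 × 0.01000 = 0.5678 kg
  Potassium carbonate: 79.62 × 0.3167 = 25.22 kg
  Alumina: 42.01 × 0.004000 = 0.1680 kg
  Quartz sand: 249.2 × 0.002000 = 0.4984 kg
  TiO2: 35.33 × 0.01000 = 0.3533 kg
Total LOI = 26.80 kg
Glass = batch − LOI = 462.9 − 26.80 = 436.1 kg

LOI loss = 26.80 kg; glass = 436.1 kg; yield = 94.21%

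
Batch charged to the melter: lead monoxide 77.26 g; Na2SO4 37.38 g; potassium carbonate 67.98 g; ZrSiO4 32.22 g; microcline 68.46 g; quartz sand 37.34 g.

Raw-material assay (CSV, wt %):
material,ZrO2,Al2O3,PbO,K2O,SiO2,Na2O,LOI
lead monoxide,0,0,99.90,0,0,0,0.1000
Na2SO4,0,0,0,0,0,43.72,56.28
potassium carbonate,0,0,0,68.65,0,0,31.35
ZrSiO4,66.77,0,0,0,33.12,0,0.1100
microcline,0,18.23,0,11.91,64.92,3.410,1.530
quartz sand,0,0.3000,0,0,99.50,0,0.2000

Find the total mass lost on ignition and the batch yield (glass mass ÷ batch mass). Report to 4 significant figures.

LOI loss = 43.58 g; glass = 277.1 g; yield = 86.41%

In-progress results are shown rounded to 4 significant figures when written out — all arithmetic keeps full precision all the way through — each reported figure receives exactly one rounding; the derived quantities are computed using the weight values on 277.1 g of glass at exact precision (the totals, the six compositions, ignition loss, the yield, glass mass) exactly as shown in the problem or answer text.
Per-material ignition loss:
  lead monoxide: 77.26 × 0.001000 = 0.07726 g
  Na2SO4: 37.38 × 0.5628 = 21.04 g
  potassium carbonate: 67.98 × 0.3135 = 21.31 g
  ZrSiO4: 32.22 × 0.001100 = 0.03544 g
  microcline: 68.46 × 0.01530 = 1.047 g
  quartz sand: 37.34 × 0.002000 = 0.07468 g
Total LOI = 43.58 g
Glass = batch − LOI = 320.6 − 43.58 = 277.1 g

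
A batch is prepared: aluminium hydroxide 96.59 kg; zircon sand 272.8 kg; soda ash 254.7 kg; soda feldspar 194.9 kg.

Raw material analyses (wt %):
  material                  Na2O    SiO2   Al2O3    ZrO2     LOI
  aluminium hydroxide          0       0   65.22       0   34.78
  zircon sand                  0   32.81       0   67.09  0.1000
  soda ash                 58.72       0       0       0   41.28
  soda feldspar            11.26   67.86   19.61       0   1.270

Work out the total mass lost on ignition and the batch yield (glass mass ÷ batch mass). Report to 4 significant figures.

Each numeric step holds exact precision through every step; values along the way are shown rounded off to 4 significant digits in the working; exactly one rounding goes into every reported number; derived quantities (net glass mass, four oxide percentages, the totals, yield, LOI) are computed at full precision from the batch weights at 677.5 kg of glass as given in the question or the answer.
Loss on ignition, line by line:
  aluminium hydroxide: 96.59 × 0.3478 = 33.59 kg
  zircon sand: 272.8 × 0.001000 = 0.2728 kg
  soda ash: 254.7 × 0.4128 = 105.1 kg
  soda feldspar: 194.9 × 0.01270 = 2.475 kg
Total LOI = 141.5 kg
Glass = batch − LOI = 819.0 − 141.5 = 677.5 kg

LOI loss = 141.5 kg; glass = 677.5 kg; yield = 82.72%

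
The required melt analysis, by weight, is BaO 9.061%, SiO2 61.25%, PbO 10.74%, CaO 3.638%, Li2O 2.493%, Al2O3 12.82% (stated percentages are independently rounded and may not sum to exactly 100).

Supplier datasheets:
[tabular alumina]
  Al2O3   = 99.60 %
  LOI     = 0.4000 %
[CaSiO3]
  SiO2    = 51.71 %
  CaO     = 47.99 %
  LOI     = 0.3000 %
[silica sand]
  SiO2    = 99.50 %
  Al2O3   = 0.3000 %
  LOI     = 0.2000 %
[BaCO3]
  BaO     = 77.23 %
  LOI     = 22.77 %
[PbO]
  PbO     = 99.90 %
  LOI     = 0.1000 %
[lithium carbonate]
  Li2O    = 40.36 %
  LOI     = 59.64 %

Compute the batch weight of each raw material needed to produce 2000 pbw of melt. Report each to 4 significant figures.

Batch per 2000 pbw melt:
  tabular alumina: 254.0 pbw
  CaSiO3: 151.6 pbw
  silica sand: 1152 pbw
  BaCO3: 234.6 pbw
  PbO: 215.0 pbw
  lithium carbonate: 123.5 pbw
Total batch = 2131 pbw; LOI loss = 131.1 pbw; yield = 93.85%

Mid-chain values appear, rounded to four significant digits, as written; exact precision is carried through every step — each reported result carries a single rounding — derived quantities, which include the totals, yield, net glass mass, LOI, six oxide percentages, are computed in full precision, as they appear in the question or the answer, from the weighed amounts per 2000 pbw of glass.
Per-oxide target masses for 2000 pbw melt:
  BaO: 9.061% × 2000 = 181.2 pbw
  SiO2: 61.25% × 2000 = 1225 pbw
  PbO: 10.74% × 2000 = 214.8 pbw
  CaO: 3.638% × 2000 = 72.76 pbw
  Li2O: 2.493% × 2000 = 49.86 pbw
  Al2O3: 12.82% × 2000 = 256.4 pbw
Balance tally, oxide-wise, on the weights just shown, against the basis in use (each sum matches its target mass once rounding is allowed for):
  BaO: 234.6·0.7723 = 181.2 pbw (target 181.2 pbw)
  SiO2: 151.6·0.5171 + 1152·0.9950 = 1225 pbw (target 1225 pbw)
  PbO: 215.0·0.9990 = 214.8 pbw (target 214.8 pbw)
  CaO: 151.6·0.4799 = 72.75 pbw (target 72.76 pbw)
  Li2O: 123.5·0.4036 = 49.84 pbw (target 49.86 pbw)
  Al2O3: 254.0·0.9960 + 1152·0.003000 = 256.4 pbw (target 256.4 pbw)
Auditing the glass mass value: batch Σ − ignition loss = 2000 pbw (oxide target masses add up to 2000 pbw; with the basis standing at 2000 pbw — differing by rounding only).
Summing the batch: Σ batch = 2131 pbw; the LOI term Σ batch·LOI equals 131.1 pbw; the yield ratio, glass ÷ batch: 93.85%.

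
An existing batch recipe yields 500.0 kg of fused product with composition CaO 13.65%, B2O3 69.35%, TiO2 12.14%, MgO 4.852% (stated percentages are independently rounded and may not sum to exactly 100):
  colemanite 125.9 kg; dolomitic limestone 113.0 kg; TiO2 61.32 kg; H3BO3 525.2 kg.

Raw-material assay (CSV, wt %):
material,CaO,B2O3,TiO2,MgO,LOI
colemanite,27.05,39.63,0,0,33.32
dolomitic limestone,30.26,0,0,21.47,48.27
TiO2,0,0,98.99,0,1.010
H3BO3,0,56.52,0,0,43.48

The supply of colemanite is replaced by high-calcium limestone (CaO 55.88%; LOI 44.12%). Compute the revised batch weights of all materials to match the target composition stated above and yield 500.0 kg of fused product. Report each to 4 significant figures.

Every computation keeps full float precision at each step. In-progress results are printed, rounded to 4 significant digits, between the steps; each reported figure is rounded only once; derived quantities (glass mass, the four compositions, yield, the totals, LOI) are rebuilt starting from the weights on 500.0 kg of glass in full precision, exactly as printed in the problem or answer text.
The oxide mass targets at 500.0 kg fused product:
  CaO: 13.65% × 500.0 = 68.25 kg
  B2O3: 69.35% × 500.0 = 346.8 kg
  TiO2: 12.14% × 500.0 = 60.70 kg
  MgO: 4.852% × 500.0 = 24.26 kg
Sums-versus-targets review using the reported weights, under the basis named above (each sum matches its target mass given rounding of the digits):
  CaO: 60.95·0.5588 + 113.0·0.3026 = 68.25 kg (target 68.25 kg)
  B2O3: 613.5·0.5652 = 346.8 kg (target 346.8 kg)
  TiO2: 61.32·0.9899 = 60.70 kg (target 60.70 kg)
  MgO: 113.0·0.2147 = 24.26 kg (target 24.26 kg)
Consistency of the glass mass: total charge less LOI = 500.0 kg (the Σ of target masses is 500.0 kg; stated basis 500.0 kg — gaps are rounding artifacts).
Summing the batch: Σ batch = 848.8 kg; LOI loss = Σ batch·LOI = 348.8 kg; glass ÷ batch gives a yield of 58.90%.

Revised batch per 500.0 kg fused product:
  high-calcium limestone: 60.95 kg
  dolomitic limestone: 113.0 kg
  TiO2: 61.32 kg
  H3BO3: 613.5 kg
Total batch = 848.8 kg; LOI loss = 348.8 kg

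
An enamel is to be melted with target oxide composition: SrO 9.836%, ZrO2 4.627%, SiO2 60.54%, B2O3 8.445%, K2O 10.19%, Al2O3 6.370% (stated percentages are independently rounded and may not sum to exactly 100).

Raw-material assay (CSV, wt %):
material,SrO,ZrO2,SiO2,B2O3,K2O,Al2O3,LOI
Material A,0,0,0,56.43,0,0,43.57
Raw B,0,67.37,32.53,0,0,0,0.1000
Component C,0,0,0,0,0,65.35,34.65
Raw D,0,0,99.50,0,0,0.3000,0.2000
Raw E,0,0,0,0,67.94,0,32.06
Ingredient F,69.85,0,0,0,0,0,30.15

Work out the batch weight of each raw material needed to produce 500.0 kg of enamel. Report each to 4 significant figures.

Full float precision is maintained through the solve; values along the way are printed (rounded to four significant figures) at each printed step; each reported figure is rounded once only; derived quantities (ignition loss, the six compositions, the yield, totals, glass mass) are re-derived using the weight values per 500.0 kg of glass at full precision exactly as printed in question or answer.
Oxide mass targets, per 500.0 kg enamel:
  SrO: 9.836% × 500.0 = 49.18 kg
  ZrO2: 4.627% × 500.0 = 23.14 kg
  SiO2: 60.54% × 500.0 = 302.7 kg
  B2O3: 8.445% × 500.0 = 42.22 kg
  K2O: 10.19% × 500.0 = 50.95 kg
  Al2O3: 6.370% × 500.0 = 31.85 kg
Mass-balance tally per oxide working from each reported weight, at the basis given (oxide sums agree with the targets within answer rounding):
  SrO: 70.41·0.6985 = 49.18 kg (target 49.18 kg)
  ZrO2: 34.34·0.6737 = 23.13 kg (target 23.14 kg)
  SiO2: 34.34·0.3253 + 293.0·0.9950 = 302.7 kg (target 302.7 kg)
  B2O3: 74.83·0.5643 = 42.23 kg (target 42.22 kg)
  K2O: 74.99·0.6794 = 50.95 kg (target 50.95 kg)
  Al2O3: 47.39·0.6535 + 293.0·0.003000 = 31.85 kg (target 31.85 kg)
Glass-mass closure: whole batch net of LOI = 500.0 kg (the targets, summed, come to 500.0 kg; with the basis standing at 500.0 kg — any gap is answer rounding).
Total batch = Σ batch = 595.0 kg; ignition loss, Σ(batch × LOI) = 94.91 kg; as yield: glass ÷ batch → 84.05%.

Batch per 500.0 kg enamel:
  Material A: 74.83 kg
  Raw B: 34.34 kg
  Component C: 47.39 kg
  Raw D: 293.0 kg
  Raw E: 74.99 kg
  Ingredient F: 70.41 kg
Total batch = 595.0 kg; LOI loss = 94.91 kg; yield = 84.05%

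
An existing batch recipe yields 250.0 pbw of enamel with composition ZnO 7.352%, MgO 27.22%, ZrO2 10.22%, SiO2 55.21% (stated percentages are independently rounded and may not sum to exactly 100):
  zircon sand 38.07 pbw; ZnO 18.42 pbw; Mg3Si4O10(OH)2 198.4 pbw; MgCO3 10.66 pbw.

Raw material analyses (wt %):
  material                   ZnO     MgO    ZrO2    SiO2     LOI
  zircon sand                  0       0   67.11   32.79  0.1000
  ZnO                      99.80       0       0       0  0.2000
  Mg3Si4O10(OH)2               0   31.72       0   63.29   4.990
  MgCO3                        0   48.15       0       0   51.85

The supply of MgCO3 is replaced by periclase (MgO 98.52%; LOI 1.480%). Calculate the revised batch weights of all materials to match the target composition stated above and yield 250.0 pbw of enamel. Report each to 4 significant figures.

Values along the way appear (rounded to 4 significant digits) alongside each step. The whole derivation runs at full precision throughout — every reported result takes just one rounding. All derived quantities are re-derived at exact precision (the yield, four oxide percentages, ignition loss, totals, net glass mass) starting from the weights at 250.0 pbw of glass as given in problem or answer.
Oxide mass targets, per 250.0 pbw enamel:
  ZnO: 7.352% × 250.0 = 18.38 pbw
  MgO: 27.22% × 250.0 = 68.05 pbw
  ZrO2: 10.22% × 250.0 = 25.55 pbw
  SiO2: 55.21% × 250.0 = 138.0 pbw
A balance pass over the oxides, using the reported weights, on the stated basis (every target is met by its sum given rounding of the digits):
  ZnO: 18.42·0.9980 = 18.38 pbw (target 18.38 pbw)
  MgO: 198.4·0.3172 + 5.208·0.9852 = 68.06 pbw (target 68.05 pbw)
  ZrO2: 38.07·0.6711 = 25.55 pbw (target 25.55 pbw)
  SiO2: 38.07·0.3279 + 198.4·0.6329 = 138.1 pbw (target 138.0 pbw)
Auditing the glass mass value: the batch minus its LOI: 250.0 pbw (oxide target masses add up to 250.0 pbw; with the basis standing at 250.0 pbw — differing by rounding only).
Adding the batch up: Σ batch = 260.1 pbw; ignition loss, Σ(batch × LOI) = 10.05 pbw; yield, glass over the total, = 96.14%.

Revised batch per 250.0 pbw enamel:
  zircon sand: 38.07 pbw
  ZnO: 18.42 pbw
  Mg3Si4O10(OH)2: 198.4 pbw
  periclase: 5.208 pbw
Total batch = 260.1 pbw; LOI loss = 10.05 pbw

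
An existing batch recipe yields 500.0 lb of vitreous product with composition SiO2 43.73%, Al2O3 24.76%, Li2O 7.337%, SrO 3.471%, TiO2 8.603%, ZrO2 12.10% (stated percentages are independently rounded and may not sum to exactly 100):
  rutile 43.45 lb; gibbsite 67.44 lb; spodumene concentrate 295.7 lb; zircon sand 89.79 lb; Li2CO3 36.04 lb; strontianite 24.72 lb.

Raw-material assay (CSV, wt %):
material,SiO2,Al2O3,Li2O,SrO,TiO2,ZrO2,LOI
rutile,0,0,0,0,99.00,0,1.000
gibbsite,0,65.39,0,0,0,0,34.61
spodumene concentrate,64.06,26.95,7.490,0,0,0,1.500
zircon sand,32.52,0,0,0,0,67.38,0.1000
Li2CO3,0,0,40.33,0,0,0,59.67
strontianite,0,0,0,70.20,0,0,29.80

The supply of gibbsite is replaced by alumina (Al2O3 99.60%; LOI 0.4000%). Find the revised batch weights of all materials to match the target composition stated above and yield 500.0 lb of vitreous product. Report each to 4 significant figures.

The intermediate values appear rounded to 4 significant digits when written out; all internal work maintains full precision at all times; exactly one rounding lands on every reported figure; the derived quantities are re-derived from the batch weights on 500.0 lb of glass at full precision (glass mass, the yield, six oxide percentages, ignition loss, totals) as set out in the problem or answer text.
The oxide mass targets at 500.0 lb vitreous product:
  SiO2: 43.73% × 500.0 = 218.6 lb
  Al2O3: 24.76% × 500.0 = 123.8 lb
  Li2O: 7.337% × 500.0 = 36.68 lb
  SrO: 3.471% × 500.0 = 17.36 lb
  TiO2: 8.603% × 500.0 = 43.02 lb
  ZrO2: 12.10% × 500.0 = 60.50 lb
Verifying the oxide balance working from each reported weight, against the basis in use (sums match the target masses net of answer rounding effects):
  SiO2: 295.7·0.6406 + 89.79·0.3252 = 218.6 lb (target 218.6 lb)
  Al2O3: 44.28·0.9960 + 295.7·0.2695 = 123.8 lb (target 123.8 lb)
  Li2O: 295.7·0.07490 + 36.04·0.4033 = 36.68 lb (target 36.68 lb)
  SrO: 24.72·0.7020 = 17.35 lb (target 17.36 lb)
  TiO2: 43.45·0.9900 = 43.02 lb (target 43.02 lb)
  ZrO2: 89.79·0.6738 = 60.50 lb (target 60.50 lb)
Auditing the glass mass value: net batch after ignition = 500.0 lb (the targets, summed, come to 500.0 lb; with the basis standing at 500.0 lb — any gap is answer rounding).
Batch grand total — Σ batch = 534.0 lb; loss to ignition Σ batch·LOI = 34.01 lb; yield, glass over the total, = 93.63%.

Revised batch per 500.0 lb vitreous product:
  rutile: 43.45 lb
  alumina: 44.28 lb
  spodumene concentrate: 295.7 lb
  zircon sand: 89.79 lb
  Li2CO3: 36.04 lb
  strontianite: 24.72 lb
Total batch = 534.0 lb; LOI loss = 34.01 lb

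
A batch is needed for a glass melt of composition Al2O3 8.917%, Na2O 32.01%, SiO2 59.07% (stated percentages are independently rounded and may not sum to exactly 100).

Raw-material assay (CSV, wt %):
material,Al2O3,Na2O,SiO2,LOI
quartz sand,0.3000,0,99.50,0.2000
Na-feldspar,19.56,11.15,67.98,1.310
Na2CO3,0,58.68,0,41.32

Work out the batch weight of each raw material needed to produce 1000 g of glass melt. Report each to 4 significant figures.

Batch per 1000 g glass melt:
  quartz sand: 285.2 g
  Na-feldspar: 451.5 g
  Na2CO3: 459.7 g
Total batch = 1196 g; LOI loss = 196.4 g; yield = 83.58%

Full precision is held in all steps — in-progress results are shown, with 4-significant-figure rounding, in the working — each reported figure is rounded a single time. The derived quantities, which include net glass mass, totals, three oxide percentages, the yield, LOI, are recomputed in full float precision, as set out in problem or answer, from the batch weights per 1000 g of glass.
Target oxide masses per 1000 g glass melt:
  Al2O3: 8.917% × 1000 = 89.17 g
  Na2O: 32.01% × 1000 = 320.1 g
  SiO2: 59.07% × 1000 = 590.7 g
A balance pass over the oxides, per the reported batch figures, on the stated basis (every target is met by its sum modulo rounding of the values):
  Al2O3: 285.2·0.003000 + 451.5·0.1956 = 89.17 g (target 89.17 g)
  Na2O: 451.5·0.1115 + 459.7·0.5868 = 320.1 g (target 320.1 g)
  SiO2: 285.2·0.9950 + 451.5·0.6798 = 590.7 g (target 590.7 g)
Glass-mass bookkeeping: batch Σ − ignition loss = 1000 g (the targets, summed, come to 1000 g; versus the stated basis of 1000 g — deltas are rounding alone).
Summing the batch: Σ batch = 1196 g; LOI removed, Σ of batch·LOI: 196.4 g; yield: glass divided by total = 83.58%.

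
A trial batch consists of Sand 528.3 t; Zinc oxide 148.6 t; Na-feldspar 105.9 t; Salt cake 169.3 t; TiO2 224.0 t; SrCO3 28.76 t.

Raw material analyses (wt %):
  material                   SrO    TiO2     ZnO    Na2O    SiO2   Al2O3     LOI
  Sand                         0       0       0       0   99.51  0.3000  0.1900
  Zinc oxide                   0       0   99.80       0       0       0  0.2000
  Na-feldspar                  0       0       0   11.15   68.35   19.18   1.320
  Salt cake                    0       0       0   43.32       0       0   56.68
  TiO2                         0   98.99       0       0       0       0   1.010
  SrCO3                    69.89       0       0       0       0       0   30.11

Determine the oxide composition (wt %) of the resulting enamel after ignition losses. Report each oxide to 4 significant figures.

All internal work holds full precision all the way through; intermediates are shown, rounded to 4 significant digits, between the steps — exactly one rounding is applied to every reported figure. Derived quantities (six oxide percentages, yield, the totals, net glass mass, ignition loss) are computed using the weight values per 1095 t of glass in full float precision as quoted within the problem or the answer.
What the batch supplies per oxide:
  SrO: 28.76·0.6989 = 20.10 t
  TiO2: 224.0·0.9899 = 221.7 t
  ZnO: 148.6·0.9980 = 148.3 t
  Na2O: 105.9·0.1115 + 169.3·0.4332 = 85.15 t
  SiO2: 528.3·0.9951 + 105.9·0.6835 = 598.1 t
  Al2O3: 528.3·0.003000 + 105.9·0.1918 = 21.90 t
LOI: 528.3·0.001900 + 148.6·0.002000 + 105.9·0.01320 + 169.3·0.5668 + 224.0·0.01010 + 28.76·0.3011 = 109.6 t
Net of LOI, the glass mass = 1205 − 109.6 = 1095 t (matching Σ of the oxides)
percent by weight: oxide/glass ×100

Glass mass = 1095 t (batch 1205 − LOI 109.6).
Composition: SrO 1.835%, TiO2 20.24%, ZnO 13.54%, Na2O 7.774%, SiO2 54.61%, Al2O3 1.999%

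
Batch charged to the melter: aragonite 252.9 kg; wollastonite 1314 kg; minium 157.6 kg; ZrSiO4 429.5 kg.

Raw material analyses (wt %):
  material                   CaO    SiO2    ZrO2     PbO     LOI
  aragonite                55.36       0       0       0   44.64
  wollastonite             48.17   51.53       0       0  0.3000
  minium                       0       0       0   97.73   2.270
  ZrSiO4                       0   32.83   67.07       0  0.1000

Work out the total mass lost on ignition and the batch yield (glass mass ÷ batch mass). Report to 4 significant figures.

In-progress results are rounded to 4 significant digits as shown — the working math maintains full precision in all steps. A single rounding yields each reported value. The derived quantities (ignition loss, totals, net glass mass, the four compositions, yield) are carried from the weighed amounts per 2033 kg of glass at exact precision, as given in either problem or answer.
Ignition loss by material:
  aragonite: 252.9 × 0.4464 = 112.9 kg
  wollastonite: 1314 × 0.003000 = 3.942 kg
  minium: 157.6 × 0.02270 = 3.578 kg
  ZrSiO4: 429.5 × 0.001000 = 0.4295 kg
Total LOI = 120.8 kg
Glass = batch − LOI = 2154 − 120.8 = 2033 kg

LOI loss = 120.8 kg; glass = 2033 kg; yield = 94.39%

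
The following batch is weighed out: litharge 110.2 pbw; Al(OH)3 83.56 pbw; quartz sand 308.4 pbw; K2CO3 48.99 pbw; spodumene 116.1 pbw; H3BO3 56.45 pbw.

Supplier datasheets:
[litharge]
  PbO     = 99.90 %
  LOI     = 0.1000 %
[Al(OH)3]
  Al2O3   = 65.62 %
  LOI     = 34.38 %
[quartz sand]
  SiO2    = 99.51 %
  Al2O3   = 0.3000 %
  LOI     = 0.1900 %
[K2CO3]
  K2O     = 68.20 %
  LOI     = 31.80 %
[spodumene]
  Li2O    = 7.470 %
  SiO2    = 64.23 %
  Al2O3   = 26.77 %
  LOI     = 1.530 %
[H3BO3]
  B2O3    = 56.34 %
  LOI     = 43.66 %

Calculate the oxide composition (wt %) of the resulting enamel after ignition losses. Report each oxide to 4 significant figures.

Glass mass = 652.3 pbw (batch 723.7 − LOI 71.43).
Composition: PbO 16.88%, B2O3 4.876%, Li2O 1.330%, K2O 5.122%, SiO2 58.48%, Al2O3 13.31%

The working math maintains exact precision from first step to last. Values along the way are displayed (rounded to four significant digits) in the printout; exactly one rounding is applied to every reported figure — the derived quantities (net glass mass, six oxide percentages, ignition loss, the totals, yield) are carried at full precision from the batch weights for 652.3 pbw of glass exactly as shown in problem or answer.
Oxide-by-oxide delivered mass:
  PbO: 110.2·0.9990 = 110.1 pbw
  B2O3: 56.45·0.5634 = 31.80 pbw
  Li2O: 116.1·0.07470 = 8.673 pbw
  K2O: 48.99·0.6820 = 33.41 pbw
  SiO2: 308.4·0.9951 + 116.1·0.6423 = 381.5 pbw
  Al2O3: 83.56·0.6562 + 308.4·0.003000 + 116.1·0.2677 = 86.84 pbw
LOI: 110.2·0.001000 + 83.56·0.3438 + 308.4·0.001900 + 48.99·0.3180 + 116.1·0.01530 + 56.45·0.4366 = 71.43 pbw
Glass = total batch minus LOI = 723.7 − 71.43 = 652.3 pbw (= the summed oxide contributions)
percent by weight: oxide/glass ×100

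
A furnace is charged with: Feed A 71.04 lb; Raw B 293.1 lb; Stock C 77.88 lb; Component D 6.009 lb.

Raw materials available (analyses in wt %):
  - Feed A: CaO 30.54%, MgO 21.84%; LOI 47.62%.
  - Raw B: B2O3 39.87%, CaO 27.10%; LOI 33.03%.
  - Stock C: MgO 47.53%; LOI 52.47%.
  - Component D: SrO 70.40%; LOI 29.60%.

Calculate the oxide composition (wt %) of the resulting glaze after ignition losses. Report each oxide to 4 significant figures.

Intermediates are printed rounded to 4 significant digits alongside each step. The working math holds full float precision all the way through; every reported number includes exactly one rounding; the derived quantities are carried at exact precision (the totals, ignition loss, the yield, glass mass, four oxide percentages) using the weight values on 274.7 lb of glass as they appear in the problem or answer text.
Delivered oxide masses:
  SrO: 6.009·0.7040 = 4.230 lb
  B2O3: 293.1·0.3987 = 116.9 lb
  CaO: 71.04·0.3054 + 293.1·0.2710 = 101.1 lb
  MgO: 71.04·0.2184 + 77.88·0.4753 = 52.53 lb
LOI: 71.04·0.4762 + 293.1·0.3303 + 77.88·0.5247 + 6.009·0.2960 = 173.3 lb
Resulting glass, batch − LOI: 448.0 − 173.3 = 274.7 lb (consistent with Σ oxide mass)
each wt % is 100 × oxide ÷ glass

Glass mass = 274.7 lb (batch 448.0 − LOI 173.3).
Composition: SrO 1.540%, B2O3 42.53%, CaO 36.81%, MgO 19.12%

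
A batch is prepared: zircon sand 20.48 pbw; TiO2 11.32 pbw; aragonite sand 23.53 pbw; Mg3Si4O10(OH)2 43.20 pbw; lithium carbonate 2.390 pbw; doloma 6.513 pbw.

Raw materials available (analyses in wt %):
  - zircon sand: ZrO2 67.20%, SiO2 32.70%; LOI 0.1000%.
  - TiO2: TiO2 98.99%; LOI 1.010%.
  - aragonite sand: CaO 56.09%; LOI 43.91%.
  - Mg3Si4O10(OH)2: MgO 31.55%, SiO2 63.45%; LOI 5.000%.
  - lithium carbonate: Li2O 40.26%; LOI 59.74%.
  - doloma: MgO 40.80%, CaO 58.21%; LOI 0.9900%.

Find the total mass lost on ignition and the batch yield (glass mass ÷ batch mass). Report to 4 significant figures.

Values along the way are printed, rounded to four significant digits, in the working — all internal work keeps full float precision throughout. Each reported value is rounded just once — the derived quantities (yield, net glass mass, ignition loss, the six compositions, the totals) are computed in exact precision starting from the weights on 93.31 pbw of glass, precisely as stated by the problem or answer text.
Loss on ignition, line by line:
  zircon sand: 20.48 × 0.001000 = 0.02048 pbw
  TiO2: 11.32 × 0.01010 = 0.1143 pbw
  aragonite sand: 23.53 × 0.4391 = 10.33 pbw
  Mg3Si4O10(OH)2: 43.20 × 0.05000 = 2.160 pbw
  lithium carbonate: 2.390 × 0.5974 = 1.428 pbw
  doloma: 6.513 × 0.009900 = 0.06448 pbw
Total LOI = 14.12 pbw
Glass = batch − LOI = 107.4 − 14.12 = 93.31 pbw

LOI loss = 14.12 pbw; glass = 93.31 pbw; yield = 86.86%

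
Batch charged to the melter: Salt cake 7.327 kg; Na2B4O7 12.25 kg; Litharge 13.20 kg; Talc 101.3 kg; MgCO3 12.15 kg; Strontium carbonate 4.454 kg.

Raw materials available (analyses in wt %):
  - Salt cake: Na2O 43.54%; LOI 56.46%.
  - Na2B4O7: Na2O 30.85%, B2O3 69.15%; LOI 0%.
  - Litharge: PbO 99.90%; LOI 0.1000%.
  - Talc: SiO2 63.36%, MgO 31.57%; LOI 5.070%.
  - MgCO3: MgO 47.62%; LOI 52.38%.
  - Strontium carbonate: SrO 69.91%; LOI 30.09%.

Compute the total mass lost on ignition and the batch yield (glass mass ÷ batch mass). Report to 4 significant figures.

LOI loss = 16.99 kg; glass = 133.7 kg; yield = 88.72%

Values along the way appear, rounded to 4 significant digits, on the page — each numeric step runs at full precision at all times; every reported figure takes a single rounding — the derived quantities, including glass mass, the yield, the six compositions, totals, LOI, are computed starting from the weights on 133.7 kg of glass at full float precision exactly as shown in the problem or the answer.
Loss on ignition, line by line:
  Salt cake: 7.327 × 0.5646 = 4.137 kg
  Na2B4O7: 12.25 × 0 = 0 kg
  Litharge: 13.20 × 0.001000 = 0.01320 kg
  Talc: 101.3 × 0.05070 = 5.136 kg
  MgCO3: 12.15 × 0.5238 = 6.364 kg
  Strontium carbonate: 4.454 × 0.3009 = 1.340 kg
Total LOI = 16.99 kg
Glass = batch − LOI = 150.7 − 16.99 = 133.7 kg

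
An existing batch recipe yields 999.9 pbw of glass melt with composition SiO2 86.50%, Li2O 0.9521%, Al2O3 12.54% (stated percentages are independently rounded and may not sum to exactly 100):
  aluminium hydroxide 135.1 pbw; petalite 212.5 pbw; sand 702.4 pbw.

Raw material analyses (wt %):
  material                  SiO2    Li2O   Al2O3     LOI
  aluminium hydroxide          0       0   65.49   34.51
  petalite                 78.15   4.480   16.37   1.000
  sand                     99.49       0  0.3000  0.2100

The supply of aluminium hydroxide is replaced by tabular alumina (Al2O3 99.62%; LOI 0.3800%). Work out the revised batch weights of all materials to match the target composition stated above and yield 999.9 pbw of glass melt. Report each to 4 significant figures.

Mid-chain values are displayed rounded off to 4 significant figures as written. Every computation carries full precision through the solve — a single rounding completes each reported number — the derived quantities (the totals, LOI, the yield, glass mass, the three compositions) are recomputed at full float precision starting from the weights per 999.9 pbw of glass, as quoted within the problem or the answer.
Target masses of each oxide per 999.9 pbw glass melt:
  SiO2: 86.50% × 999.9 = 864.9 pbw
  Li2O: 0.9521% × 999.9 = 9.520 pbw
  Al2O3: 12.54% × 999.9 = 125.4 pbw
Verifying the oxide balance given the weights on record, for the quoted basis mass (delivered sums recover each target inside rounding margins):
  SiO2: 212.5·0.7815 + 702.4·0.9949 = 864.9 pbw (target 864.9 pbw)
  Li2O: 212.5·0.04480 = 9.520 pbw (target 9.520 pbw)
  Al2O3: 88.83·0.9962 + 212.5·0.1637 + 702.4·0.003000 = 125.4 pbw (target 125.4 pbw)
Glass mass check: total batch − LOI = 999.8 pbw (per-oxide target masses sum to 999.8 pbw; the stated basis being 999.9 pbw — any gap is answer rounding).
Whole-batch sum: Σ batch = 1004 pbw; LOI removed, Σ of batch·LOI: 3.938 pbw; yield, glass over the total, = 99.61%.

Revised batch per 999.9 pbw glass melt:
  tabular alumina: 88.83 pbw
  petalite: 212.5 pbw
  sand: 702.4 pbw
Total batch = 1004 pbw; LOI loss = 3.938 pbw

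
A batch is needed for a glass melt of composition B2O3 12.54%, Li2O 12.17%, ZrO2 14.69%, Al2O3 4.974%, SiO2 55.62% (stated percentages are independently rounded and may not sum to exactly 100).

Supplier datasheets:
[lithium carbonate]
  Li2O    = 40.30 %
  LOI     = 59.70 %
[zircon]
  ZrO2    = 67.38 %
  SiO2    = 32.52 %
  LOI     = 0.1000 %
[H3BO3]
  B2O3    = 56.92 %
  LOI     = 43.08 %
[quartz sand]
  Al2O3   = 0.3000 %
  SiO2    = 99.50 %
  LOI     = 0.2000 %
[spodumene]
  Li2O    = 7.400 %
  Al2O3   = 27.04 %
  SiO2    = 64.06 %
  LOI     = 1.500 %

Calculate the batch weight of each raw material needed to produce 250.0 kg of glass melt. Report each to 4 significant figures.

Rounding to four significant digits extends to each intermediate as printed; exact precision is maintained through every step. A single rounding produces each reported number. The derived quantities (ignition loss, the five compositions, the totals, glass mass, the yield) are rebuilt from the batch weights for 250.0 kg of glass at full precision, as they appear in problem or answer.
The oxide mass targets at 250.0 kg glass melt:
  B2O3: 12.54% × 250.0 = 31.35 kg
  Li2O: 12.17% × 250.0 = 30.42 kg
  ZrO2: 14.69% × 250.0 = 36.72 kg
  Al2O3: 4.974% × 250.0 = 12.44 kg
  SiO2: 55.62% × 250.0 = 139.0 kg
Balance tally, oxide-wise, using the reported weights, against the basis in use (sums match the target masses within answer rounding):
  B2O3: 55.08·0.5692 = 31.35 kg (target 31.35 kg)
  Li2O: 67.24·0.4030 + 44.96·0.07400 = 30.42 kg (target 30.42 kg)
  ZrO2: 54.50·0.6738 = 36.72 kg (target 36.72 kg)
  Al2O3: 92.99·0.003000 + 44.96·0.2704 = 12.44 kg (target 12.44 kg)
  SiO2: 54.50·0.3252 + 92.99·0.9950 + 44.96·0.6406 = 139.0 kg (target 139.0 kg)
Mass balance on the glass: batch Σ − ignition loss = 250.0 kg (oxide target masses add up to 250.0 kg; basis as stated: 250.0 kg — deltas are rounding alone).
Batch total: Σ batch = 314.8 kg; LOI loss = Σ batch·LOI = 64.79 kg; yield = glass ÷ total batch = 79.42%.

Batch per 250.0 kg glass melt:
  lithium carbonate: 67.24 kg
  zircon: 54.50 kg
  H3BO3: 55.08 kg
  quartz sand: 92.99 kg
  spodumene: 44.96 kg
Total batch = 314.8 kg; LOI loss = 64.79 kg; yield = 79.42%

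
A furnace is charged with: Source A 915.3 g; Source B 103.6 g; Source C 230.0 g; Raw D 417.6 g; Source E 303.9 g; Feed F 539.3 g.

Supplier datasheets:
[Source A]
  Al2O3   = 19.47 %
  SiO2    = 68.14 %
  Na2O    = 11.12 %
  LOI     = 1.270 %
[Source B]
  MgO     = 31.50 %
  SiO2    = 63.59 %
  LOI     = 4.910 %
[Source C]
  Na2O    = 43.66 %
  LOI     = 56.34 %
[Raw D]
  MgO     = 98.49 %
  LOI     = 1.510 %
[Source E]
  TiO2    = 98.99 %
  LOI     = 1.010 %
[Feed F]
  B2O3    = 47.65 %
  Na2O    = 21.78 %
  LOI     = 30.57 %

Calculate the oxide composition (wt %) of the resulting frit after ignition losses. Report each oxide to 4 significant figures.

Glass mass = 2189 g (batch 2510 − LOI 320.5).
Composition: TiO2 13.74%, B2O3 11.74%, MgO 20.28%, Al2O3 8.140%, SiO2 31.50%, Na2O 14.60%

Values along the way appear (rounded to four significant digits) within the worked lines — the working math carries full float precision from start to finish; each reported value undergoes a single rounding. The derived quantities are carried from the weighed amounts on 2189 g of glass at exact precision (totals, ignition loss, glass mass, yield, six oxide percentages), precisely as stated by the problem or the answer.
Per-oxide mass from batch:
  TiO2: 303.9·0.9899 = 300.8 g
  B2O3: 539.3·0.4765 = 257.0 g
  MgO: 103.6·0.3150 + 417.6·0.9849 = 443.9 g
  Al2O3: 915.3·0.1947 = 178.2 g
  SiO2: 915.3·0.6814 + 103.6·0.6359 = 689.6 g
  Na2O: 915.3·0.1112 + 230.0·0.4366 + 539.3·0.2178 = 319.7 g
LOI: 915.3·0.01270 + 103.6·0.04910 + 230.0·0.5634 + 417.6·0.01510 + 303.9·0.01010 + 539.3·0.3057 = 320.5 g
Glass = total batch minus LOI = 2510 − 320.5 = 2189 g (= Σ oxide masses)
wt %: oxide over glass, times 100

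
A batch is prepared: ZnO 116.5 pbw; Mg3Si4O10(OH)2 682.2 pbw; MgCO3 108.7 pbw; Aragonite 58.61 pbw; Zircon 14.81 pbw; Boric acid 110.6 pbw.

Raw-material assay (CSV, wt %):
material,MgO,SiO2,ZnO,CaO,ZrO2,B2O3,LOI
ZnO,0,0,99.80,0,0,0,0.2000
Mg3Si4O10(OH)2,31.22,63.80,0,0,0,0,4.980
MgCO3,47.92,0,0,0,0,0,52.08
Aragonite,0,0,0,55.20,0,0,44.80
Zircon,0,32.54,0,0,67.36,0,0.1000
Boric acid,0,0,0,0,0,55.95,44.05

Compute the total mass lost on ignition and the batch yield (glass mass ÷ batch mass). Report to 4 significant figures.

LOI loss = 165.8 pbw; glass = 925.6 pbw; yield = 84.81%

Working values appear rounded to 4 significant digits within the worked lines; the whole derivation carries exact precision in all steps — each reported number is rounded a single time — all derived quantities are rebuilt in exact precision (net glass mass, yield, six oxide percentages, LOI, the totals) from the batch weights on 925.6 pbw of glass as set out in the problem or the answer.
Loss on ignition, line by line:
  ZnO: 116.5 × 0.002000 = 0.2330 pbw
  Mg3Si4O10(OH)2: 682.2 × 0.04980 = 33.97 pbw
  MgCO3: 108.7 × 0.5208 = 56.61 pbw
  Aragonite: 58.61 × 0.4480 = 26.26 pbw
  Zircon: 14.81 × 0.001000 = 0.01481 pbw
  Boric acid: 110.6 × 0.4405 = 48.72 pbw
Total LOI = 165.8 pbw
Glass = batch − LOI = 1091 − 165.8 = 925.6 pbw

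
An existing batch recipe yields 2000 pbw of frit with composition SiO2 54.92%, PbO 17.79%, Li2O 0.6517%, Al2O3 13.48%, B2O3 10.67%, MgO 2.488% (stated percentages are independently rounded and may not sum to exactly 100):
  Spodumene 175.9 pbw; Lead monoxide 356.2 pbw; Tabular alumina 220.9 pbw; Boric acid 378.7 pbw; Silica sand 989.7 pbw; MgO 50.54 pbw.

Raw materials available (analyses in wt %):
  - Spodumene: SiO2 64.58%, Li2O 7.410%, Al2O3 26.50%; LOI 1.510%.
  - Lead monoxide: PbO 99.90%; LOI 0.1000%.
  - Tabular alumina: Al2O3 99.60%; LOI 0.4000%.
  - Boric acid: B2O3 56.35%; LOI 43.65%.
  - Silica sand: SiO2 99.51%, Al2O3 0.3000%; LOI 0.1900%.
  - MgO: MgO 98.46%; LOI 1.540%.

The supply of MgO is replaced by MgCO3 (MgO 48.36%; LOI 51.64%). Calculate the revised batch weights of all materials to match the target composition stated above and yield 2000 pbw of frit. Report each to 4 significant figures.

Working values are shown, rounded to 4 significant digits, between the steps; all internal work carries exact precision throughout. Every reported figure is rounded only once; all derived quantities, including six oxide percentages, ignition loss, yield, totals, net glass mass, are computed from the batch weights on 2000 pbw of glass in full precision, as written in the problem or the answer.
Target masses of each oxide per 2000 pbw frit:
  SiO2: 54.92% × 2000 = 1098 pbw
  PbO: 17.79% × 2000 = 355.8 pbw
  Li2O: 0.6517% × 2000 = 13.03 pbw
  Al2O3: 13.48% × 2000 = 269.6 pbw
  B2O3: 10.67% × 2000 = 213.4 pbw
  MgO: 2.488% × 2000 = 49.76 pbw
Balance tally, oxide-wise, using the reported weights, on the stated basis (delivered sums recover each target inside rounding margins):
  SiO2: 175.9·0.6458 + 989.7·0.9951 = 1098 pbw (target 1098 pbw)
  PbO: 356.2·0.9990 = 355.8 pbw (target 355.8 pbw)
  Li2O: 175.9·0.07410 = 13.03 pbw (target 13.03 pbw)
  Al2O3: 175.9·0.2650 + 220.9·0.9960 + 989.7·0.003000 = 269.6 pbw (target 269.6 pbw)
  B2O3: 378.7·0.5635 = 213.4 pbw (target 213.4 pbw)
  MgO: 102.9·0.4836 = 49.76 pbw (target 49.76 pbw)
Consistency of the glass mass: Σ batch − LOI loss = 2000 pbw (the targets, summed, come to 2000 pbw; stated basis 2000 pbw — differing by rounding only).
Batch grand total — Σ batch = 2224 pbw; ignition loss, Σ(batch × LOI) = 224.2 pbw; as yield: glass ÷ batch → 89.92%.

Revised batch per 2000 pbw frit:
  Spodumene: 175.9 pbw
  Lead monoxide: 356.2 pbw
  Tabular alumina: 220.9 pbw
  Boric acid: 378.7 pbw
  Silica sand: 989.7 pbw
  MgCO3: 102.9 pbw
Total batch = 2224 pbw; LOI loss = 224.2 pbw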